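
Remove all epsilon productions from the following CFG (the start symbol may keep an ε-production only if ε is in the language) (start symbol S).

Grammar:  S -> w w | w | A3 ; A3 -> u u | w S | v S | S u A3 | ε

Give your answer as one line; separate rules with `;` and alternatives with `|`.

Nullable set = {A3, S}.
ε ∈ L(G) since S is nullable, so keep S → ε.
Add the nullable-subset variants: A3 → w S gives w S | w. A3 → v S gives v S | v. A3 → S u A3 gives S u A3 | S u | u A3 | u.

S -> w w | w | A3 | ε; A3 -> u u | w S | w | v S | v | S u A3 | S u | u A3 | u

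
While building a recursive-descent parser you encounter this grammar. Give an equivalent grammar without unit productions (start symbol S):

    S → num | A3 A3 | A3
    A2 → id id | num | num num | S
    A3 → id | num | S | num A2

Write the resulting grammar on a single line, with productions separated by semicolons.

S → num | A3 A3 | id | num A2; A2 → id id | num | num num | A3 A3 | id | num A2; A3 → num | A3 A3 | id | num A2

Unit pairs: A2 ⇒* {A3, S}; A3 ⇒* {S}; S ⇒* {A3}.
For each unit pair (A, B), copy every non-unit production of B to A, then drop all unit productions.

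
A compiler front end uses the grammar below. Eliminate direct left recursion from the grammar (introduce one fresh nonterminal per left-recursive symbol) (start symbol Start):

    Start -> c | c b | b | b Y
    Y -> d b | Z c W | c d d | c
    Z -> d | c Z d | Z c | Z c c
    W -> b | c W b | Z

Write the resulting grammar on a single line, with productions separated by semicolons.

Z is directly left-recursive.
For Z: α = {c, c c}, β = {d, c Z d}. Rewrite as Z → β Z1 and Z1 → α Z1 | ε.

Start -> c | c b | b | b Y; Y -> d b | Z c W | c d d | c; Z -> d Z1 | c Z d Z1; W -> b | c W b | Z; Z1 -> c Z1 | c c Z1 | epsilon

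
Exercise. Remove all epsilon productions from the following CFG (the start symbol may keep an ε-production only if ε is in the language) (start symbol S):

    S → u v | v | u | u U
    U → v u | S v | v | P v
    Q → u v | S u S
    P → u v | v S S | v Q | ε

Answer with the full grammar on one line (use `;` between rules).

The nullable symbols are {P}.
ε ∉ L(G), so no ε-production is kept.

S → u v | v | u | u U; U → v u | S v | v | P v; Q → u v | S u S; P → u v | v S S | v Q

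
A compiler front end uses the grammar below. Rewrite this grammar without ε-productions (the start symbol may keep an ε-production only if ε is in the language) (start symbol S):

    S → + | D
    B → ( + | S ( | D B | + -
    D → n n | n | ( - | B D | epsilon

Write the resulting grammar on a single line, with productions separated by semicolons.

S → + | D | ε; B → ( + | S ( | ( | D B | + -; D → n n | n | ( - | B D | B

The nullable symbols are {D, S}.
ε ∈ L(G) since S is nullable, so keep S → ε.
Expand every rule over subsets of its nullable positions: B → S ( gives S ( | (. D → B D gives B D | B.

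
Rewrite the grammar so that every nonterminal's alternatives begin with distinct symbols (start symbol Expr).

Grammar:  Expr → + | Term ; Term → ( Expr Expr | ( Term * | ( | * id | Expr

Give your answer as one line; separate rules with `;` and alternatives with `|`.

Expr → + | Term; Term → * id | Expr | ( Term1; Term1 → Expr Expr | Term * | ε

Term has alternatives sharing prefix '(': factor to Term → ( Term1 with Term1 → Expr Expr | Term * | ε.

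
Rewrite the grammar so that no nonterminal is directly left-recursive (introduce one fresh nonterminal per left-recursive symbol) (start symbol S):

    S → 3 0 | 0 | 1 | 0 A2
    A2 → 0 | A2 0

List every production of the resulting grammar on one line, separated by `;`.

Directly left-recursive nonterminal: A2.
For A2: α = {0}, β = {0}. Rewrite as A2 → β A2' and A2' → α A2' | ε.

S → 3 0 | 0 | 1 | 0 A2; A2 → 0 A2'; A2' → 0 A2' | ε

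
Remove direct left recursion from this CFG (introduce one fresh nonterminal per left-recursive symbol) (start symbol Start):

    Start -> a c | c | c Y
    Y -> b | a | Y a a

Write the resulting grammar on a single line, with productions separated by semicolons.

Start -> a c | c | c Y; Y -> b Y1 | a Y1; Y1 -> a a Y1 | ε

Directly left-recursive nonterminal: Y.
For Y: α = {a a}, β = {b, a}. Rewrite as Y → β Y1 and Y1 → α Y1 | ε.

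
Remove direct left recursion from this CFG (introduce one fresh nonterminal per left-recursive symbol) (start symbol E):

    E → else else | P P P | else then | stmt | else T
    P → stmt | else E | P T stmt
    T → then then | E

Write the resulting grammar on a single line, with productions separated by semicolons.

E → else else | P P P | else then | stmt | else T; P → stmt P' | else E P'; T → then then | E; P' → T stmt P' | ε

Directly left-recursive nonterminal: P.
For P: α = {T stmt}, β = {stmt, else E}. Rewrite as P → β P' and P' → α P' | ε.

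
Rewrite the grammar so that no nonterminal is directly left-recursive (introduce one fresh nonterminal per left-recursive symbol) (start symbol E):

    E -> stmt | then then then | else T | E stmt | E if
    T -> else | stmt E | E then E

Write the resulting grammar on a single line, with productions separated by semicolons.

E -> stmt E' | then then then E' | else T E'; T -> else | stmt E | E then E; E' -> stmt E' | if E' | ε

Left recursion appears on E.
For E: α = {stmt, if}, β = {stmt, then then then, else T}. Rewrite as E → β E' and E' → α E' | ε.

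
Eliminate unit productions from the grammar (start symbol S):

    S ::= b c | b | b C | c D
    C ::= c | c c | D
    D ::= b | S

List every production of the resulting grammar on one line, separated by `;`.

Unit pairs: C ⇒* {D, S}; D ⇒* {S}.
For each unit pair (A, B), copy every non-unit production of B to A, then drop all unit productions.

S ::= b c | b | b C | c D; C ::= b c | b | b C | c D | c | c c; D ::= b c | b | b C | c D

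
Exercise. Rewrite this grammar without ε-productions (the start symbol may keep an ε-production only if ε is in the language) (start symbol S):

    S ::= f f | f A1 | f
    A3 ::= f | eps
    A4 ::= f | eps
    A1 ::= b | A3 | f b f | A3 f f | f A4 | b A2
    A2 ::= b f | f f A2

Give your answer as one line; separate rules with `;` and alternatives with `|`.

Nullable set = {A1, A3, A4}.
ε ∉ L(G), so no ε-production is kept.
For each production, add variants omitting each subset of nullable occurrences: S → f A1 gives f A1 | f. A1 → A3 f f gives A3 f f | f f. A1 → f A4 gives f A4 | f.

S ::= f f | f A1 | f; A3 ::= f; A4 ::= f; A1 ::= b | A3 | f b f | A3 f f | f f | f A4 | f | b A2; A2 ::= b f | f f A2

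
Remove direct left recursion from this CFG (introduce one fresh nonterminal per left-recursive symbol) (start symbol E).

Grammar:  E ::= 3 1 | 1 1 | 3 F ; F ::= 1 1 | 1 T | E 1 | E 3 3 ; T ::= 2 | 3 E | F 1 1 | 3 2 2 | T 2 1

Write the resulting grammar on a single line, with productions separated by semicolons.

T is directly left-recursive.
For T: α = {2 1}, β = {2, 3 E, F 1 1, 3 2 2}. Rewrite as T → β T' and T' → α T' | ε.

E ::= 3 1 | 1 1 | 3 F; F ::= 1 1 | 1 T | E 1 | E 3 3; T ::= 2 T' | 3 E T' | F 1 1 T' | 3 2 2 T'; T' ::= 2 1 T' | ε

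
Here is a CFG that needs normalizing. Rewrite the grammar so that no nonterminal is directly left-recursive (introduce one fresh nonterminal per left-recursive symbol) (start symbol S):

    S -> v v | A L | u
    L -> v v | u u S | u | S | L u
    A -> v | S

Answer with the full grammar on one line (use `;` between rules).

L is directly left-recursive.
For L: α = {u}, β = {v v, u u S, u, S}. Rewrite as L → β L' and L' → α L' | ε.

S -> v v | A L | u; L -> v v L' | u u S L' | u L' | S L'; A -> v | S; L' -> u L' | ε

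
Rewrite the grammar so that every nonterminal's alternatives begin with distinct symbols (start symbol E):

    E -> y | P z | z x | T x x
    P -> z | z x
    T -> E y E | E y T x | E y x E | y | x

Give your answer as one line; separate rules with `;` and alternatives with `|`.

E -> y | P z | z x | T x x; P -> z P'; T -> y | x | E y T'; P' -> ε | x; T' -> E | T x | x E

P has alternatives sharing prefix 'z': factor to P → z P' with P' → ε | x.
T has alternatives sharing prefix 'E y': factor to T → E y T' with T' → E | T x | x E.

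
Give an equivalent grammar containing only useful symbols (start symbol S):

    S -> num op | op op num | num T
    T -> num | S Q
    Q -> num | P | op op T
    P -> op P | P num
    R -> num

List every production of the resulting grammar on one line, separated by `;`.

Generating nonterminals: {Q, R, S, T}.
Reachable from S after that: {Q, S, T}.
Removed useless symbols: {P, R} and every production mentioning them.

S -> num op | op op num | num T; T -> num | S Q; Q -> num | op op T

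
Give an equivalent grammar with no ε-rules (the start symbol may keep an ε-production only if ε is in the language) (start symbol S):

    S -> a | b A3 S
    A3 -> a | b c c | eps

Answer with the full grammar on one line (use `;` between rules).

The nullable symbols are {A3}.
ε ∉ L(G), so no ε-production is kept.
For each production, add variants omitting each subset of nullable occurrences: S → b A3 S gives b A3 S | b S.

S -> a | b A3 S | b S; A3 -> a | b c c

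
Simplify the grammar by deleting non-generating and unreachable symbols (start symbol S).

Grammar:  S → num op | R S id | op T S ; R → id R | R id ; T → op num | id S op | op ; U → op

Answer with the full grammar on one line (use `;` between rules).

Generating nonterminals: {S, T, U}.
Reachable from S after that: {S, T}.
Removed useless symbols: {R, U} and every production mentioning them.

S → num op | op T S; T → op num | id S op | op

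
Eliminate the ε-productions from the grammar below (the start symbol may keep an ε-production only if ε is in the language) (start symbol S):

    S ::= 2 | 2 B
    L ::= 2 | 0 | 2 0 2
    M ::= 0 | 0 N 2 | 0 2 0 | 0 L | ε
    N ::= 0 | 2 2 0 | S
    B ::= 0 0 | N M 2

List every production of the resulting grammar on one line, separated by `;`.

S ::= 2 | 2 B; L ::= 2 | 0 | 2 0 2; M ::= 0 | 0 N 2 | 0 2 0 | 0 L; N ::= 0 | 2 2 0 | S; B ::= 0 0 | N M 2 | N 2

Nullable nonterminals: {M}.
ε ∉ L(G), so no ε-production is kept.
For each production, add variants omitting each subset of nullable occurrences: B → N M 2 gives N M 2 | N 2.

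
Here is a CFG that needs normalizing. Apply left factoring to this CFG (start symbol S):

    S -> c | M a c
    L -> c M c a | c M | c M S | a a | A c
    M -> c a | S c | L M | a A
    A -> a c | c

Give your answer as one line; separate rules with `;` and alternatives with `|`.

S -> c | M a c; L -> a a | A c | c M L'; M -> c a | S c | L M | a A; A -> a c | c; L' -> c a | ε | S

L has alternatives sharing prefix 'c M': factor to L → c M L' with L' → c a | ε | S.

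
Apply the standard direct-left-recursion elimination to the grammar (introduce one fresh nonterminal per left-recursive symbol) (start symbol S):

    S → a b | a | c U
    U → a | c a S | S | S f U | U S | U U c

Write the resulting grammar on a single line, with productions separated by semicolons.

S → a b | a | c U; U → a U' | c a S U' | S U' | S f U U'; U' → S U' | U c U' | ε

Left recursion appears on U.
For U: α = {S, U c}, β = {a, c a S, S, S f U}. Rewrite as U → β U' and U' → α U' | ε.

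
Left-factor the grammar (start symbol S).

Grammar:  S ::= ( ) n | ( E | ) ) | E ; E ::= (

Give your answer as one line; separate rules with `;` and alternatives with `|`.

S ::= ) ) | E | ( S'; E ::= (; S' ::= ) n | E

S has alternatives sharing prefix '(': factor to S → ( S' with S' → ) n | E.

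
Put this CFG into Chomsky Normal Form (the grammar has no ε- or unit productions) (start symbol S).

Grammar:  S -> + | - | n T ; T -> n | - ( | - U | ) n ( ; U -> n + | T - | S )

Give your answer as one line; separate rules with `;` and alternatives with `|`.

Introduce a nonterminal for each terminal appearing in a rule of length ≥ 2: X1 → n, X2 → -, X3 → (, X4 → ), X5 → +.
Binarize each right-hand side of length ≥ 3 by chaining fresh nonterminals (Y1, Y2, …): affected rules were T → X4 X1 X3.

S -> + | - | X1 T; T -> n | X2 X3 | X2 U | X4 Y1; U -> X1 X5 | T X2 | S X4; X1 -> n; X2 -> -; X3 -> (; X4 -> ); X5 -> +; Y1 -> X1 X3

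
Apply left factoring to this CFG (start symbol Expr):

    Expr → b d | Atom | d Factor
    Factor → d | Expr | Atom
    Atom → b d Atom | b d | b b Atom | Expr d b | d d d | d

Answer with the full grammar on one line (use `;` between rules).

Expr → b d | Atom | d Factor; Factor → d | Expr | Atom; Atom → Expr d b | b Atom1 | d Atom2; Atom1 → b Atom | d Atom11; Atom2 → d d | ε; Atom11 → Atom | ε

Atom has alternatives sharing prefix 'b': factor to Atom → b Atom1 with Atom1 → d Atom | d | b Atom.
Atom has alternatives sharing prefix 'd': factor to Atom → d Atom2 with Atom2 → d d | ε.
Atom1 has alternatives sharing prefix 'd': factor to Atom1 → d Atom11 with Atom11 → Atom | ε.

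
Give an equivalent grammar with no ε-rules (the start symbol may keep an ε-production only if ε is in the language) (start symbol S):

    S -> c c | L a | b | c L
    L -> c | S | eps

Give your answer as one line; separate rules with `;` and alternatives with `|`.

Nullable nonterminals: {L}.
ε ∉ L(G), so no ε-production is kept.
For each production, add variants omitting each subset of nullable occurrences: S → L a gives L a | a. S → c L gives c L | c.

S -> c c | L a | a | b | c L | c; L -> c | S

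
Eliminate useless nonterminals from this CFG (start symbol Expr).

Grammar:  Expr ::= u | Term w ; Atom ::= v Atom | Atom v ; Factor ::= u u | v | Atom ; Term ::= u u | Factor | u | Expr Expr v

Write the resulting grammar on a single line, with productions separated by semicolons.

Expr ::= u | Term w; Factor ::= u u | v; Term ::= u u | Factor | u | Expr Expr v

Generating nonterminals: {Expr, Factor, Term}.
Reachable from Expr after that: {Expr, Factor, Term}.
Removed useless symbols: {Atom} and every production mentioning them.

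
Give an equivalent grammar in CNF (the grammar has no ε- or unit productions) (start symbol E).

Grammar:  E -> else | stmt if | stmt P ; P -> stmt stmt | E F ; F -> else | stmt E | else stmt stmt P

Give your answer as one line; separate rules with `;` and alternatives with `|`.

E -> else | X1 X2 | X1 P; P -> X1 X1 | E F; F -> else | X1 E | X3 Y1; X1 -> stmt; X2 -> if; X3 -> else; Y1 -> X1 Y2; Y2 -> X1 P

Introduce a nonterminal for each terminal appearing in a rule of length ≥ 2: X1 → stmt, X2 → if, X3 → else.
Binarize each right-hand side of length ≥ 3 by chaining fresh nonterminals (Y1, Y2, …): affected rules were F → X3 X1 X1 P.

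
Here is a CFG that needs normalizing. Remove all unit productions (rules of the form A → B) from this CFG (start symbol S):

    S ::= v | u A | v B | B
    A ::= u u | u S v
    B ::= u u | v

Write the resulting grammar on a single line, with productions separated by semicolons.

Unit pairs: S ⇒* {B}.
For each unit pair (A, B), copy every non-unit production of B to A, then drop all unit productions.

S ::= u u | v | u A | v B; A ::= u u | u S v; B ::= u u | v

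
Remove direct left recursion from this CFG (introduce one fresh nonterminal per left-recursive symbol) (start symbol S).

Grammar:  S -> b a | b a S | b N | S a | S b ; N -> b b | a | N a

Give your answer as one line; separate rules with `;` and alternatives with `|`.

Directly left-recursive nonterminals: S, N.
For S: α = {a, b}, β = {b a, b a S, b N}. Rewrite as S → β S' and S' → α S' | ε.
For N: α = {a}, β = {b b, a}. Rewrite as N → β N' and N' → α N' | ε.

S -> b a S' | b a S S' | b N S'; N -> b b N' | a N'; S' -> a S' | b S' | ε; N' -> a N' | ε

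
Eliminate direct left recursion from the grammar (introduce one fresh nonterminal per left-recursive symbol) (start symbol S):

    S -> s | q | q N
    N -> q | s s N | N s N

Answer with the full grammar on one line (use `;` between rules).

S -> s | q | q N; N -> q N' | s s N N'; N' -> s N N' | ε

Left recursion appears on N.
For N: α = {s N}, β = {q, s s N}. Rewrite as N → β N' and N' → α N' | ε.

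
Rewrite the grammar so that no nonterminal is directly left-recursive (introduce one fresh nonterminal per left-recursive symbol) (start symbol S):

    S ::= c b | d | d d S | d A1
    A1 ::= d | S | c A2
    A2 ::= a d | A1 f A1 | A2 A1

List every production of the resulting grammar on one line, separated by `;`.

Left recursion appears on A2.
For A2: α = {A1}, β = {a d, A1 f A1}. Rewrite as A2 → β A2' and A2' → α A2' | ε.

S ::= c b | d | d d S | d A1; A1 ::= d | S | c A2; A2 ::= a d A2' | A1 f A1 A2'; A2' ::= A1 A2' | epsilon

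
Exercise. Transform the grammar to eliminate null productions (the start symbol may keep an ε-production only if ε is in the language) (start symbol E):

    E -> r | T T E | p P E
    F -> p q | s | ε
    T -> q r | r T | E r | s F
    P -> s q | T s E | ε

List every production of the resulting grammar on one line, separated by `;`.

Nullable nonterminals: {F, P}.
ε ∉ L(G), so no ε-production is kept.
Expand every rule over subsets of its nullable positions: E → p P E gives p P E | p E. T → s F gives s F | s.

E -> r | T T E | p P E | p E; F -> p q | s; T -> q r | r T | E r | s F | s; P -> s q | T s E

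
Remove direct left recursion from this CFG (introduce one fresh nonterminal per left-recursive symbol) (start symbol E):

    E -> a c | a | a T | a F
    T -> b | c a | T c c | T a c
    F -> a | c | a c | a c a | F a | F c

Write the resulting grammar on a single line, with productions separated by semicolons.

Directly left-recursive nonterminals: T, F.
For T: α = {c c, a c}, β = {b, c a}. Rewrite as T → β T' and T' → α T' | ε.
For F: α = {a, c}, β = {a, c, a c, a c a}. Rewrite as F → β F' and F' → α F' | ε.

E -> a c | a | a T | a F; T -> b T' | c a T'; F -> a F' | c F' | a c F' | a c a F'; T' -> c c T' | a c T' | epsilon; F' -> a F' | c F' | epsilon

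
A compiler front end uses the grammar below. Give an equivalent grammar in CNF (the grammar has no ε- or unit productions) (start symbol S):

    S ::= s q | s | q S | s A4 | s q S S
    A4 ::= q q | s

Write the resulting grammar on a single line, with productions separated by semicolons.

Introduce a nonterminal for each terminal appearing in a rule of length ≥ 2: X1 → s, X2 → q.
Binarize each right-hand side of length ≥ 3 by chaining fresh nonterminals (Y1, Y2, …): affected rules were S → X1 X2 S S.

S ::= X1 X2 | s | X2 S | X1 A4 | X1 Y1; A4 ::= X2 X2 | s; X1 ::= s; X2 ::= q; Y1 ::= X2 Y2; Y2 ::= S S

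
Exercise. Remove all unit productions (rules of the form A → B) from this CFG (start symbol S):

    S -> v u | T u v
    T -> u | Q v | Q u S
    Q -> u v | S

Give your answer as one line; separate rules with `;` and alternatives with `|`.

Unit pairs: Q ⇒* {S}.
Replace each nonterminal's rules with the union of the non-unit rules of every nonterminal it unit-derives.

S -> v u | T u v; T -> u | Q v | Q u S; Q -> v u | T u v | u v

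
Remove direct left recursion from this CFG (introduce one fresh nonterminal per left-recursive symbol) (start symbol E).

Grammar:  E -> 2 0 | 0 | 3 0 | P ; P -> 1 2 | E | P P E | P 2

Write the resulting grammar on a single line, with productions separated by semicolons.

E -> 2 0 | 0 | 3 0 | P; P -> 1 2 P' | E P'; P' -> P E P' | 2 P' | ε

Directly left-recursive nonterminal: P.
For P: α = {P E, 2}, β = {1 2, E}. Rewrite as P → β P' and P' → α P' | ε.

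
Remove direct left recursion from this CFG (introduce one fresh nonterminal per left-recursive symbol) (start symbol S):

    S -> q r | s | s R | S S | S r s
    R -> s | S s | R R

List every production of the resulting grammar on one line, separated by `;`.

S -> q r S' | s S' | s R S'; R -> s R' | S s R'; S' -> S S' | r s S' | epsilon; R' -> R R' | epsilon

Directly left-recursive nonterminals: S, R.
For S: α = {S, r s}, β = {q r, s, s R}. Rewrite as S → β S' and S' → α S' | ε.
For R: α = {R}, β = {s, S s}. Rewrite as R → β R' and R' → α R' | ε.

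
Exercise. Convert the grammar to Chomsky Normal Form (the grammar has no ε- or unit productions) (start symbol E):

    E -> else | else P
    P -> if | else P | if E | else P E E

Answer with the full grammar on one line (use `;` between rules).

E -> else | X1 P; P -> if | X1 P | X2 E | X1 Y1; X1 -> else; X2 -> if; Y1 -> P Y2; Y2 -> E E

Introduce a nonterminal for each terminal appearing in a rule of length ≥ 2: X1 → else, X2 → if.
Binarize each right-hand side of length ≥ 3 by chaining fresh nonterminals (Y1, Y2, …): affected rules were P → X1 P E E.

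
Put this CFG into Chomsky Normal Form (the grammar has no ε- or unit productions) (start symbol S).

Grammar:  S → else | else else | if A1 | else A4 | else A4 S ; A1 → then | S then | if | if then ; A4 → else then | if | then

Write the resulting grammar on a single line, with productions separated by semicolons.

Introduce a nonterminal for each terminal appearing in a rule of length ≥ 2: X1 → else, X2 → if, X3 → then.
Binarize each right-hand side of length ≥ 3 by chaining fresh nonterminals (Y1, Y2, …): affected rules were S → X1 A4 S.

S → else | X1 X1 | X2 A1 | X1 A4 | X1 Y1; A1 → then | S X3 | if | X2 X3; A4 → X1 X3 | if | then; X1 → else; X2 → if; X3 → then; Y1 → A4 S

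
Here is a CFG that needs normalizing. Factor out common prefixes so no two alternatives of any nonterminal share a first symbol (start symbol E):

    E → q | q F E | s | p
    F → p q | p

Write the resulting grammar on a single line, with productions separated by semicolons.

E → s | p | q E'; F → p F'; E' → epsilon | F E; F' → q | epsilon

E has alternatives sharing prefix 'q': factor to E → q E' with E' → ε | F E.
F has alternatives sharing prefix 'p': factor to F → p F' with F' → q | ε.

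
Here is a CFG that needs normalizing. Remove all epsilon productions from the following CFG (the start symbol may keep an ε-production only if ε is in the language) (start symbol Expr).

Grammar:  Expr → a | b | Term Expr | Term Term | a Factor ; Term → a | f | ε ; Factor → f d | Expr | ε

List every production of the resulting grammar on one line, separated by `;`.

Nullable nonterminals: {Expr, Factor, Term}.
ε ∈ L(G) since Expr is nullable, so keep Expr → ε.
Add the nullable-subset variants: Expr → Term Expr gives Term Expr | Term.

Expr → a | b | Term Expr | Term | Term Term | a Factor | ε; Term → a | f; Factor → f d | Expr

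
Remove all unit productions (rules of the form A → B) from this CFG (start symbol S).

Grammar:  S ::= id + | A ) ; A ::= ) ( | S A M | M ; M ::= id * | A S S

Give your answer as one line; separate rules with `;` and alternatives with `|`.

Unit pairs: A ⇒* {M}.
Replace each nonterminal's rules with the union of the non-unit rules of every nonterminal it unit-derives.

S ::= id + | A ); A ::= ) ( | S A M | id * | A S S; M ::= id * | A S S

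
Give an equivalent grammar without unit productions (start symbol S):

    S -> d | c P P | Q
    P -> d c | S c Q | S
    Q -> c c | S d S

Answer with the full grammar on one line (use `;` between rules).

Unit pairs: P ⇒* {Q, S}; S ⇒* {Q}.
Replace each nonterminal's rules with the union of the non-unit rules of every nonterminal it unit-derives.

S -> d | c P P | c c | S d S; P -> d | c P P | d c | S c Q | c c | S d S; Q -> c c | S d S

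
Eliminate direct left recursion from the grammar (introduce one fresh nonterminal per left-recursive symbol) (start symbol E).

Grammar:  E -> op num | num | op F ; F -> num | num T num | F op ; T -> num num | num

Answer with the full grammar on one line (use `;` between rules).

E -> op num | num | op F; F -> num F' | num T num F'; T -> num num | num; F' -> op F' | ε

Left recursion appears on F.
For F: α = {op}, β = {num, num T num}. Rewrite as F → β F' and F' → α F' | ε.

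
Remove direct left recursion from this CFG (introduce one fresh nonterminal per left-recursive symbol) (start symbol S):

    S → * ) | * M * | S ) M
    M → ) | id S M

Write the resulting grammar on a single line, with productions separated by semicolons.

S → * ) S' | * M * S'; M → ) | id S M; S' → ) M S' | ε

Directly left-recursive nonterminal: S.
For S: α = {) M}, β = {* ), * M *}. Rewrite as S → β S' and S' → α S' | ε.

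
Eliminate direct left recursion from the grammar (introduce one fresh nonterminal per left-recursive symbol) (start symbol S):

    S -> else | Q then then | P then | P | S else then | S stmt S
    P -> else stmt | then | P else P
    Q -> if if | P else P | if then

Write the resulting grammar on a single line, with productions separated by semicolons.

S, P are directly left-recursive.
For S: α = {else then, stmt S}, β = {else, Q then then, P then, P}. Rewrite as S → β S' and S' → α S' | ε.
For P: α = {else P}, β = {else stmt, then}. Rewrite as P → β P' and P' → α P' | ε.

S -> else S' | Q then then S' | P then S' | P S'; P -> else stmt P' | then P'; Q -> if if | P else P | if then; S' -> else then S' | stmt S S' | ε; P' -> else P P' | ε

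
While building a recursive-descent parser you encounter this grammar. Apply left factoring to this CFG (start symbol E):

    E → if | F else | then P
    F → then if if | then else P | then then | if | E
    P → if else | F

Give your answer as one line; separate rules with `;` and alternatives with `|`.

F has alternatives sharing prefix 'then': factor to F → then F' with F' → if if | else P | then.

E → if | F else | then P; F → if | E | then F'; P → if else | F; F' → if if | else P | then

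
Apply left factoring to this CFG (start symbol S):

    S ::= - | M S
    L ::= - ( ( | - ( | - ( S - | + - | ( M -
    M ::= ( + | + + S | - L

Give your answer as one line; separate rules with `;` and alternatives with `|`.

S ::= - | M S; L ::= + - | ( M - | - ( L'; M ::= ( + | + + S | - L; L' ::= ( | ε | S -

L has alternatives sharing prefix '- (': factor to L → - ( L' with L' → ( | ε | S -.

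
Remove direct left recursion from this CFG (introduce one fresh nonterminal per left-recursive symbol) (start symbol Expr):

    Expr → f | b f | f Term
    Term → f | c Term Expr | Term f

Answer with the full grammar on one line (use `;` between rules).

Expr → f | b f | f Term; Term → f Term1 | c Term Expr Term1; Term1 → f Term1 | ε

Term is directly left-recursive.
For Term: α = {f}, β = {f, c Term Expr}. Rewrite as Term → β Term1 and Term1 → α Term1 | ε.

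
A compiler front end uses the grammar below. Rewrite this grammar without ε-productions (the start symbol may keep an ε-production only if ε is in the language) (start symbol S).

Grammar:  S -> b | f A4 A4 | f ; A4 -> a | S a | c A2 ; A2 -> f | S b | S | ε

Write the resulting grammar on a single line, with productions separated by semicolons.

Nullable set = {A2}.
ε ∉ L(G), so no ε-production is kept.
Add the nullable-subset variants: A4 → c A2 gives c A2 | c.

S -> b | f A4 A4 | f; A4 -> a | S a | c A2 | c; A2 -> f | S b | S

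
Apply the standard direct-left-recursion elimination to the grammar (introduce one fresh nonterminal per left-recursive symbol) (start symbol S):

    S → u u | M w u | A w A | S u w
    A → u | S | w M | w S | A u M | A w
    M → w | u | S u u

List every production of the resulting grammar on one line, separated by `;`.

S → u u S' | M w u S' | A w A S'; A → u A' | S A' | w M A' | w S A'; M → w | u | S u u; S' → u w S' | ε; A' → u M A' | w A' | ε

S, A are directly left-recursive.
For S: α = {u w}, β = {u u, M w u, A w A}. Rewrite as S → β S' and S' → α S' | ε.
For A: α = {u M, w}, β = {u, S, w M, w S}. Rewrite as A → β A' and A' → α A' | ε.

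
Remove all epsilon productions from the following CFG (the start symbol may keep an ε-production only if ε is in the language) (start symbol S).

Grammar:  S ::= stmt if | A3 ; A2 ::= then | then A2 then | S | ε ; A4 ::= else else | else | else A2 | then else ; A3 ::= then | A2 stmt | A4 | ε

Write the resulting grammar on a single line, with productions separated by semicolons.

Nullable nonterminals: {A2, A3, S}.
ε ∈ L(G) since S is nullable, so keep S → ε.
Add the nullable-subset variants: A2 → then A2 then gives then A2 then | then then. A3 → A2 stmt gives A2 stmt | stmt.

S ::= stmt if | A3 | ε; A2 ::= then | then A2 then | then then | S; A4 ::= else else | else | else A2 | then else; A3 ::= then | A2 stmt | stmt | A4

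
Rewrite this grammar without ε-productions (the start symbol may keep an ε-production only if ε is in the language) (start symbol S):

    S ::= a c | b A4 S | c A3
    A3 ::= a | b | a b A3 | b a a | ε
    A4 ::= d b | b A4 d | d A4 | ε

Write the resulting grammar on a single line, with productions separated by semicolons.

Nullable nonterminals: {A3, A4}.
ε ∉ L(G), so no ε-production is kept.
Expand every rule over subsets of its nullable positions: S → b A4 S gives b A4 S | b S. S → c A3 gives c A3 | c. A3 → a b A3 gives a b A3 | a b. A4 → b A4 d gives b A4 d | b d.

S ::= a c | b A4 S | b S | c A3 | c; A3 ::= a | b | a b A3 | a b | b a a; A4 ::= d b | b A4 d | b d | d A4 | d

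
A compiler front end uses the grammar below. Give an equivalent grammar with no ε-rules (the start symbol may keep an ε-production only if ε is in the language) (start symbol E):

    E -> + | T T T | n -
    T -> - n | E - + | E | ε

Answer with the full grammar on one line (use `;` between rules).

The nullable symbols are {E, T}.
ε ∈ L(G) since E is nullable, so keep E → ε.
For each production, add variants omitting each subset of nullable occurrences: E → T T T gives T T T | T T | T. T → E - + gives E - + | - +.

E -> + | T T T | T T | T | n - | ε; T -> - n | E - + | - + | E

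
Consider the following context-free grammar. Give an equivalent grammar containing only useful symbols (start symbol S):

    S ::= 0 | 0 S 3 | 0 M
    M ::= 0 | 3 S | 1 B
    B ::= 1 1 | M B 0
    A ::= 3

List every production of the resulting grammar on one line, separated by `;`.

S ::= 0 | 0 S 3 | 0 M; M ::= 0 | 3 S | 1 B; B ::= 1 1 | M B 0

Generating nonterminals: {A, B, M, S}.
Reachable from S after that: {B, M, S}.
Removed useless symbols: {A} and every production mentioning them.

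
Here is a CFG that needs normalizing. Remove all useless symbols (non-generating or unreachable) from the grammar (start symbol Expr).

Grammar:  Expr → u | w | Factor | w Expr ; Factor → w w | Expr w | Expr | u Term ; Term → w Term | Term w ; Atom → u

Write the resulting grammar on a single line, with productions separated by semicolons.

Expr → u | w | Factor | w Expr; Factor → w w | Expr w | Expr

Generating nonterminals: {Atom, Expr, Factor}.
Reachable from Expr after that: {Expr, Factor}.
Removed useless symbols: {Atom, Term} and every production mentioning them.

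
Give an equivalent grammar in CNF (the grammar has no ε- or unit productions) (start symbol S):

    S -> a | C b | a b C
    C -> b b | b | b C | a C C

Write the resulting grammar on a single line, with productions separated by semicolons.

S -> a | C X1 | X2 Y1; C -> X1 X1 | b | X1 C | X2 Y2; X1 -> b; X2 -> a; Y1 -> X1 C; Y2 -> C C

Introduce a nonterminal for each terminal appearing in a rule of length ≥ 2: X1 → b, X2 → a.
Binarize each right-hand side of length ≥ 3 by chaining fresh nonterminals (Y1, Y2, …): affected rules were S → X2 X1 C; C → X2 C C.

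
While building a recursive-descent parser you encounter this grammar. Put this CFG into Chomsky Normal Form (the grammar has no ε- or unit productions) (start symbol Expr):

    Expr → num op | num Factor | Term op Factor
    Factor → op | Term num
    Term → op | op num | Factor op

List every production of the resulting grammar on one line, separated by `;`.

Introduce a nonterminal for each terminal appearing in a rule of length ≥ 2: X1 → num, X2 → op.
Binarize each right-hand side of length ≥ 3 by chaining fresh nonterminals (Y1, Y2, …): affected rules were Expr → Term X2 Factor.

Expr → X1 X2 | X1 Factor | Term Y1; Factor → op | Term X1; Term → op | X2 X1 | Factor X2; X1 → num; X2 → op; Y1 → X2 Factor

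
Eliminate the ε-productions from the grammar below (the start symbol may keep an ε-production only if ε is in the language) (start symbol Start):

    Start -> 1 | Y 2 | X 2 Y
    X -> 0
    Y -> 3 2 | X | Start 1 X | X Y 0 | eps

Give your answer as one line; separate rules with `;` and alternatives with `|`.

The nullable symbols are {Y}.
ε ∉ L(G), so no ε-production is kept.
Add the nullable-subset variants: Start → Y 2 gives Y 2 | 2. Start → X 2 Y gives X 2 Y | X 2. Y → X Y 0 gives X Y 0 | X 0.

Start -> 1 | Y 2 | 2 | X 2 Y | X 2; X -> 0; Y -> 3 2 | X | Start 1 X | X Y 0 | X 0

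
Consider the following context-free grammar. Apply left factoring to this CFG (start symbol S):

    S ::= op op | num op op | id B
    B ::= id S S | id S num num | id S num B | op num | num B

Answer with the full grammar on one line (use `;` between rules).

B has alternatives sharing prefix 'id S': factor to B → id S B' with B' → S | num num | num B.
B' has alternatives sharing prefix 'num': factor to B' → num B'' with B'' → num | B.

S ::= op op | num op op | id B; B ::= op num | num B | id S B'; B' ::= S | num B''; B'' ::= num | B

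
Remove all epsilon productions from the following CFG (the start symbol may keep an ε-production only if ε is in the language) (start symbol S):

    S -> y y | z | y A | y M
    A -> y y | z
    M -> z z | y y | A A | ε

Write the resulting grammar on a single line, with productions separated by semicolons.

S -> y y | z | y A | y M | y; A -> y y | z; M -> z z | y y | A A

Nullable set = {M}.
ε ∉ L(G), so no ε-production is kept.
For each production, add variants omitting each subset of nullable occurrences: S → y M gives y M | y.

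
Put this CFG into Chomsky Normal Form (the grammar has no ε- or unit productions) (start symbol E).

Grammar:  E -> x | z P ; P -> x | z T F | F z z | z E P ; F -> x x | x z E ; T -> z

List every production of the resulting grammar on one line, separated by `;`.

E -> x | X1 P; P -> x | X1 Y1 | F Y2 | X1 Y3; F -> X2 X2 | X2 Y4; T -> z; X1 -> z; X2 -> x; Y1 -> T F; Y2 -> X1 X1; Y3 -> E P; Y4 -> X1 E

Introduce a nonterminal for each terminal appearing in a rule of length ≥ 2: X1 → z, X2 → x.
Binarize each right-hand side of length ≥ 3 by chaining fresh nonterminals (Y1, Y2, …): affected rules were P → X1 T F; P → F X1 X1; P → X1 E P; F → X2 X1 E.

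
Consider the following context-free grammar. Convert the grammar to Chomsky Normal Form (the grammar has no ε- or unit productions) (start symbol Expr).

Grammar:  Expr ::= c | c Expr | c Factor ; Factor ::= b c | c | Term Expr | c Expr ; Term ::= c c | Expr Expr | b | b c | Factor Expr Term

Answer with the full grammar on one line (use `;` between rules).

Introduce a nonterminal for each terminal appearing in a rule of length ≥ 2: X1 → c, X2 → b.
Binarize each right-hand side of length ≥ 3 by chaining fresh nonterminals (Y1, Y2, …): affected rules were Term → Factor Expr Term.

Expr ::= c | X1 Expr | X1 Factor; Factor ::= X2 X1 | c | Term Expr | X1 Expr; Term ::= X1 X1 | Expr Expr | b | X2 X1 | Factor Y1; X1 ::= c; X2 ::= b; Y1 ::= Expr Term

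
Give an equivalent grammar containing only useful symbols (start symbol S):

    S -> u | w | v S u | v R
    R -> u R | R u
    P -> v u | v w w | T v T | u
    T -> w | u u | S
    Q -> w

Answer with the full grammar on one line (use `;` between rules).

S -> u | w | v S u

Generating nonterminals: {P, Q, S, T}.
Reachable from S after that: {S}.
Removed useless symbols: {P, Q, R, T} and every production mentioning them.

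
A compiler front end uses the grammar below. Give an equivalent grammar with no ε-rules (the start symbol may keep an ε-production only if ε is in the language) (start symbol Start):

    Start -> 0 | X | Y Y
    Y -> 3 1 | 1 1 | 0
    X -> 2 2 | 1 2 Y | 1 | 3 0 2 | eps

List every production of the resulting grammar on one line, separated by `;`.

Start -> 0 | X | Y Y | eps; Y -> 3 1 | 1 1 | 0; X -> 2 2 | 1 2 Y | 1 | 3 0 2

Nullable nonterminals: {Start, X}.
ε ∈ L(G) since Start is nullable, so keep Start → ε.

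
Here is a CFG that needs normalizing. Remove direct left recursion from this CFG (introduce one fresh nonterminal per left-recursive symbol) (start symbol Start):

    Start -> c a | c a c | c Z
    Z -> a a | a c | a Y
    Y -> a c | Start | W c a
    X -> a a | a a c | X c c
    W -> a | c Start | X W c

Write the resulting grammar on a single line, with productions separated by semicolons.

Start -> c a | c a c | c Z; Z -> a a | a c | a Y; Y -> a c | Start | W c a; X -> a a X1 | a a c X1; W -> a | c Start | X W c; X1 -> c c X1 | ε

Directly left-recursive nonterminal: X.
For X: α = {c c}, β = {a a, a a c}. Rewrite as X → β X1 and X1 → α X1 | ε.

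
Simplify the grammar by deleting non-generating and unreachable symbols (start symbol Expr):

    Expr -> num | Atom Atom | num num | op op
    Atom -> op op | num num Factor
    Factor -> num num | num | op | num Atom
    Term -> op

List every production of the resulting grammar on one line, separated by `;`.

Expr -> num | Atom Atom | num num | op op; Atom -> op op | num num Factor; Factor -> num num | num | op | num Atom

Generating nonterminals: {Atom, Expr, Factor, Term}.
Reachable from Expr after that: {Atom, Expr, Factor}.
Removed useless symbols: {Term} and every production mentioning them.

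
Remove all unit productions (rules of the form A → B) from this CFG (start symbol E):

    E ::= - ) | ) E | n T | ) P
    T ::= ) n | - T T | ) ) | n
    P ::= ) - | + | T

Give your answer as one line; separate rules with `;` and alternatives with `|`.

Unit pairs: P ⇒* {T}.
For every A with A ⇒* B via unit rules, add B's non-unit alternatives to A; then delete every rule of the form X → Y.

E ::= - ) | ) E | n T | ) P; T ::= ) n | - T T | ) ) | n; P ::= ) - | + | ) n | - T T | ) ) | n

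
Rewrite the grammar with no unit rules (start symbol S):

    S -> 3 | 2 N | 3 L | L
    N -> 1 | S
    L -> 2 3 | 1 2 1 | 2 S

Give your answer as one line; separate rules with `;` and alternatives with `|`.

S -> 2 3 | 1 2 1 | 2 S | 3 | 2 N | 3 L; N -> 2 3 | 1 2 1 | 2 S | 3 | 2 N | 3 L | 1; L -> 2 3 | 1 2 1 | 2 S

Unit pairs: N ⇒* {L, S}; S ⇒* {L}.
For each unit pair (A, B), copy every non-unit production of B to A, then drop all unit productions.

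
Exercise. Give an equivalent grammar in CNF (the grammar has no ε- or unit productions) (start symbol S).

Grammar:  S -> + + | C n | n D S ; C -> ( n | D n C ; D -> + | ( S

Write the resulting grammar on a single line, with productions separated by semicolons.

Introduce a nonterminal for each terminal appearing in a rule of length ≥ 2: X1 → +, X2 → n, X3 → (.
Binarize each right-hand side of length ≥ 3 by chaining fresh nonterminals (Y1, Y2, …): affected rules were S → X2 D S; C → D X2 C.

S -> X1 X1 | C X2 | X2 Y1; C -> X3 X2 | D Y2; D -> + | X3 S; X1 -> +; X2 -> n; X3 -> (; Y1 -> D S; Y2 -> X2 C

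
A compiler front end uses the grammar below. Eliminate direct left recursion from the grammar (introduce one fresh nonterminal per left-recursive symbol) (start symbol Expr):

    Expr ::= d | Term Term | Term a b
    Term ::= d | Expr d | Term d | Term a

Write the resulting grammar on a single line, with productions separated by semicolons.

Left recursion appears on Term.
For Term: α = {d, a}, β = {d, Expr d}. Rewrite as Term → β Term1 and Term1 → α Term1 | ε.

Expr ::= d | Term Term | Term a b; Term ::= d Term1 | Expr d Term1; Term1 ::= d Term1 | a Term1 | ε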